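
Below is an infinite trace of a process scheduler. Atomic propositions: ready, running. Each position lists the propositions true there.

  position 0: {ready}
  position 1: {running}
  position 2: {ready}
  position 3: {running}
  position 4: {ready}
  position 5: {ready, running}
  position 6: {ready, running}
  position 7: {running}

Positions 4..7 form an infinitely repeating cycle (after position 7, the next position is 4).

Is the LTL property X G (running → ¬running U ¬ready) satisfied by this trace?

Does not hold

The position after 0 is 1; G (running → ¬running U ¬ready) is false there.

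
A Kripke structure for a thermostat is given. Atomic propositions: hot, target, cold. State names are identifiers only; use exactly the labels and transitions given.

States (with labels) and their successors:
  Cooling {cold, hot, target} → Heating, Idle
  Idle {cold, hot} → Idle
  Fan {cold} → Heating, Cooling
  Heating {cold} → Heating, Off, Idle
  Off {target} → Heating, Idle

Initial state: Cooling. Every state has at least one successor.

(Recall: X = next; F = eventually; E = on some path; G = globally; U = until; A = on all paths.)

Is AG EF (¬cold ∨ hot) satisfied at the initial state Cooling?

States satisfying EF (¬cold ∨ hot): {Cooling, Idle, Fan, Heating, Off}.
States satisfying AG EF (¬cold ∨ hot): {Cooling, Idle, Fan, Heating, Off}.
Every state reachable from Cooling satisfies EF (¬cold ∨ hot).
Cooling ∈ Sat(AG EF (¬cold ∨ hot)).

Satisfied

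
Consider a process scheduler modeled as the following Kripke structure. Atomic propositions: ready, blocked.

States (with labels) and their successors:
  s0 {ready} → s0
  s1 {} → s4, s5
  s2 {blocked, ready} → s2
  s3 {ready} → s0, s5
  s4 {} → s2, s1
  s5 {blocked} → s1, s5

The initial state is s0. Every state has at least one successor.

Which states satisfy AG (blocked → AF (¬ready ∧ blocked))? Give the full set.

{s0}

States satisfying blocked → AF (¬ready ∧ blocked): {s0, s1, s3, s4, s5}.
States satisfying AG (blocked → AF (¬ready ∧ blocked)): {s0}.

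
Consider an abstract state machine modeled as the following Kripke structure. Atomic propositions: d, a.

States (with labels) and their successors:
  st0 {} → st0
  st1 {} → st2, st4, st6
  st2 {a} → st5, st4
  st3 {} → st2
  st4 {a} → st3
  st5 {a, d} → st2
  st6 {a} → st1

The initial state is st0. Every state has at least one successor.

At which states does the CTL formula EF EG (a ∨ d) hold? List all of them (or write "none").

{st1, st2, st3, st4, st5, st6}

States satisfying EG (a ∨ d): {st2, st5}.
States satisfying EF EG (a ∨ d): {st1, st2, st3, st4, st5, st6}.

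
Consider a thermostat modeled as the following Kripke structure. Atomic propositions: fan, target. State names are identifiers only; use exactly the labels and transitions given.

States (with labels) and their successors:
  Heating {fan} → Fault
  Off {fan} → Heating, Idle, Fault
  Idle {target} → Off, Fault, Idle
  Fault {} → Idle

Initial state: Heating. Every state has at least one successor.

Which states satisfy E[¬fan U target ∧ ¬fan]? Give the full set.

States satisfying ¬fan: {Idle, Fault}.
States satisfying target ∧ ¬fan: {Idle}.
States satisfying E[¬fan U target ∧ ¬fan]: {Idle, Fault}.

{Idle, Fault}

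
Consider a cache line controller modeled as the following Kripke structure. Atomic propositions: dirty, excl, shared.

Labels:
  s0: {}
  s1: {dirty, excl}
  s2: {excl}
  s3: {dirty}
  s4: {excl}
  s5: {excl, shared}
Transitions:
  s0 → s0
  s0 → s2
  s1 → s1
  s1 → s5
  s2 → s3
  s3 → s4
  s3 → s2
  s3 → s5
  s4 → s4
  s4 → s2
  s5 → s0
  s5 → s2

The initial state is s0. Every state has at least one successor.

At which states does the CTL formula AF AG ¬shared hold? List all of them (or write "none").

States satisfying AG ¬shared: ∅.
States satisfying AF AG ¬shared: ∅.

none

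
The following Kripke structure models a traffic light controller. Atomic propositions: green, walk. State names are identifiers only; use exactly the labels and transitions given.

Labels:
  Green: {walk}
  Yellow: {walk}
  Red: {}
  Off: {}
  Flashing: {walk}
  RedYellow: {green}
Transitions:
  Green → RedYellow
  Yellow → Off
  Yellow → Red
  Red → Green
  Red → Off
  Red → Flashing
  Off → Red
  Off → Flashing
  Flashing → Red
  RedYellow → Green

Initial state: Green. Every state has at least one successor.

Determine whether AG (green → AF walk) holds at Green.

States satisfying green → AF walk: {Green, Yellow, Red, Off, Flashing, RedYellow}.
States satisfying AG (green → AF walk): {Green, Yellow, Red, Off, Flashing, RedYellow}.
Every state reachable from Green satisfies green → AF walk.
Green ∈ Sat(AG (green → AF walk)).

Yes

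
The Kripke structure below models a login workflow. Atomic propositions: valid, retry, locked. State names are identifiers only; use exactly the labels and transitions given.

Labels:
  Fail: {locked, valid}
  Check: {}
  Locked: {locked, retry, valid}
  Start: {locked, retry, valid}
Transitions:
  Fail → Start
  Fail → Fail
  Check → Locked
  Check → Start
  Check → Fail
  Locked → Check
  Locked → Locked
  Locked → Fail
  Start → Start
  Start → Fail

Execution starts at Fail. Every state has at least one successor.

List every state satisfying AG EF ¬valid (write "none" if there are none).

States satisfying EF ¬valid: {Check, Locked}.
States satisfying AG EF ¬valid: ∅.

none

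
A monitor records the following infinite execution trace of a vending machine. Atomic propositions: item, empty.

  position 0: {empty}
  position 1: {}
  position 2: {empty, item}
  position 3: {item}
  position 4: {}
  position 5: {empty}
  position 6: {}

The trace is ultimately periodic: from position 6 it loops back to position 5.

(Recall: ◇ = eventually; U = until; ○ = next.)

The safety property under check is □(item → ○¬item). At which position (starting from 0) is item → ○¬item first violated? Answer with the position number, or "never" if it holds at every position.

Check item → ○¬item at each position in order: 0 ✓, 1 ✓.
At position 2 the labels are {empty, item} and the next position 3 has {item}, so item → ○¬item is false there. This is the first violation.

2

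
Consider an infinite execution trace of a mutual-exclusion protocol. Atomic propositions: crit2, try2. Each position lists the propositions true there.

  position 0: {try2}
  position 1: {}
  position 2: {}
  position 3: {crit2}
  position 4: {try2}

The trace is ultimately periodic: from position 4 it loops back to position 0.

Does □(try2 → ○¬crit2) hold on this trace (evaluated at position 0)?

try2 → ○¬crit2 holds at every position 0..4, and those are all positions ever visited, so □(try2 → ○¬crit2) holds.
Positions where try2 holds: 0, 4.
Check ○¬crit2 at each: 0→ok, 4→ok.

Satisfied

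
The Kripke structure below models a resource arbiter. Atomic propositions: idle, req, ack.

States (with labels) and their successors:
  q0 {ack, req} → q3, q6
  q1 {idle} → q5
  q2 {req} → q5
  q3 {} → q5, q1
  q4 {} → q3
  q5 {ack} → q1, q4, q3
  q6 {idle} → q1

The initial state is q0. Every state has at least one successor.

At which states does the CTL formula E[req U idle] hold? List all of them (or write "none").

States satisfying req: {q0, q2}.
States satisfying idle: {q1, q6}.
States satisfying E[req U idle]: {q0, q1, q6}.

{q0, q1, q6}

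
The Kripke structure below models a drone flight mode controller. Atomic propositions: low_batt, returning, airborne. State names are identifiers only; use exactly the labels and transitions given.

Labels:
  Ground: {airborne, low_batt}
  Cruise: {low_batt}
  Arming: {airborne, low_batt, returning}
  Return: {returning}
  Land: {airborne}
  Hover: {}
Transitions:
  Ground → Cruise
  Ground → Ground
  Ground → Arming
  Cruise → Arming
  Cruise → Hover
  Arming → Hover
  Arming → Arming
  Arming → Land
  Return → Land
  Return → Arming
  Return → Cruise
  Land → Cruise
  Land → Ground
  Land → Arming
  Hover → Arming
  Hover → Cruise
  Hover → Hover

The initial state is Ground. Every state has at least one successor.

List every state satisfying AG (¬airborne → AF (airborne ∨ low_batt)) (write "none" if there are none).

none

States satisfying ¬airborne → AF (airborne ∨ low_batt): {Ground, Cruise, Arming, Return, Land}.
States satisfying AG (¬airborne → AF (airborne ∨ low_batt)): ∅.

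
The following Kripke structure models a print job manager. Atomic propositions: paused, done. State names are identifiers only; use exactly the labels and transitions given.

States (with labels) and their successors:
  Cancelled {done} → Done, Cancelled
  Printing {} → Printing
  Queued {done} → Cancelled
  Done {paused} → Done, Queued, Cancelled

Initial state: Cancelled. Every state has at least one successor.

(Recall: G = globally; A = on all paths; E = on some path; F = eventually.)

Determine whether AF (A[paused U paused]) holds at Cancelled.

No

States satisfying A[paused U paused]: {Done}.
States satisfying AF (A[paused U paused]): {Done}.
There is a path from Cancelled along which A[paused U paused] never holds.
Cancelled ∉ Sat(AF (A[paused U paused])).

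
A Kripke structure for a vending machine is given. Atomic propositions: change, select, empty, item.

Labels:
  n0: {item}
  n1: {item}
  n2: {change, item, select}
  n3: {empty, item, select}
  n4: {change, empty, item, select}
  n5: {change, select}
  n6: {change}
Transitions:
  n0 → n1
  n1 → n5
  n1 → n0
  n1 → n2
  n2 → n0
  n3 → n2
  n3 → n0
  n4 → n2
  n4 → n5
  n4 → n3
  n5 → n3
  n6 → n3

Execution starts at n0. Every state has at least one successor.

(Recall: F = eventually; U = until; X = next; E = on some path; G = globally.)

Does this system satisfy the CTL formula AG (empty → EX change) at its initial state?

States satisfying empty → EX change: {n0, n1, n2, n3, n4, n5, n6}.
States satisfying AG (empty → EX change): {n0, n1, n2, n3, n4, n5, n6}.
Every state reachable from n0 satisfies empty → EX change.
n0 ∈ Sat(AG (empty → EX change)).

Yes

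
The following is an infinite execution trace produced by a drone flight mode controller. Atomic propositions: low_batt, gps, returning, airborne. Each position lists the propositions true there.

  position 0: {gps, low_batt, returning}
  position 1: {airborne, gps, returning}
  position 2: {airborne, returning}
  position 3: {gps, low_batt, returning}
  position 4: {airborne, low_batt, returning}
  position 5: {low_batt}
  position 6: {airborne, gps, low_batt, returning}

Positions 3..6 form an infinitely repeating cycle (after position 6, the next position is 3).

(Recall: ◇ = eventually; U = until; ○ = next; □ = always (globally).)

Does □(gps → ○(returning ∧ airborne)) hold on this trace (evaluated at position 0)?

Violated

gps → ○(returning ∧ airborne) must hold at every position from 0 onward. It fails at position 6, so □(gps → ○(returning ∧ airborne)) is false.
Positions where gps holds: 0, 1, 3, 6.
Check ○(returning ∧ airborne) at each: 0→ok, 1→ok, 3→ok, 6→fails.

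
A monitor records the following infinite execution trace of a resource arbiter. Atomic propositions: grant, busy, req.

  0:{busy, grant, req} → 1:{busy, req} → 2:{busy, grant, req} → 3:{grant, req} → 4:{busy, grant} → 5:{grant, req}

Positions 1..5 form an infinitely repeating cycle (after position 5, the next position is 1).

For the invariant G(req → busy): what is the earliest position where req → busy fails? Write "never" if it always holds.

Check req → busy at each position in order: 0 ✓, 1 ✓, 2 ✓.
At position 3 the labels are {grant, req}, so req → busy is false there. This is the first violation.

3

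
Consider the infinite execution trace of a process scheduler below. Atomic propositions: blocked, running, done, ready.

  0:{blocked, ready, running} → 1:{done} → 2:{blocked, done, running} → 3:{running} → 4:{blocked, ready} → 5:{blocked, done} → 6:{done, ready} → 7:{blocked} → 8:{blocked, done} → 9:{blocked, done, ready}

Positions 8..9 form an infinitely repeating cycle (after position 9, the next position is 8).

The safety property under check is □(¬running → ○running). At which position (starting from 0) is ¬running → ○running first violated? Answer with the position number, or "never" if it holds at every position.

4

Check ¬running → ○running at each position in order: 0 ✓, 1 ✓, 2 ✓, 3 ✓.
At position 4 the labels are {blocked, ready} and the next position 5 has {blocked, done}, so ¬running → ○running is false there. This is the first violation.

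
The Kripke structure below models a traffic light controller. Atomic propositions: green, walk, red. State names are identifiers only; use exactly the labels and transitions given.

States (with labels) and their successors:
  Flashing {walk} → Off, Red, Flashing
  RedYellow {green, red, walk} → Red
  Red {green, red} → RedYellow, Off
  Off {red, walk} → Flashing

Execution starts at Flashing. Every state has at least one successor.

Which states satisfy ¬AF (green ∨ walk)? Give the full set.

none

States satisfying green ∨ walk: {Flashing, RedYellow, Red, Off}.
States satisfying AF (green ∨ walk): {Flashing, RedYellow, Red, Off}.
States satisfying ¬AF (green ∨ walk): ∅.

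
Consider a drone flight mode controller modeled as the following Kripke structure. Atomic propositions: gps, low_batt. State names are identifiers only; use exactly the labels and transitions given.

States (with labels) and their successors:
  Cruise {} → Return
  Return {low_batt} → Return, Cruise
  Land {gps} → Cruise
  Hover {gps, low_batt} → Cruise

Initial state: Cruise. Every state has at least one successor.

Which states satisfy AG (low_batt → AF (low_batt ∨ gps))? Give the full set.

States satisfying low_batt → AF (low_batt ∨ gps): {Cruise, Return, Land, Hover}.
States satisfying AG (low_batt → AF (low_batt ∨ gps)): {Cruise, Return, Land, Hover}.

{Cruise, Return, Land, Hover}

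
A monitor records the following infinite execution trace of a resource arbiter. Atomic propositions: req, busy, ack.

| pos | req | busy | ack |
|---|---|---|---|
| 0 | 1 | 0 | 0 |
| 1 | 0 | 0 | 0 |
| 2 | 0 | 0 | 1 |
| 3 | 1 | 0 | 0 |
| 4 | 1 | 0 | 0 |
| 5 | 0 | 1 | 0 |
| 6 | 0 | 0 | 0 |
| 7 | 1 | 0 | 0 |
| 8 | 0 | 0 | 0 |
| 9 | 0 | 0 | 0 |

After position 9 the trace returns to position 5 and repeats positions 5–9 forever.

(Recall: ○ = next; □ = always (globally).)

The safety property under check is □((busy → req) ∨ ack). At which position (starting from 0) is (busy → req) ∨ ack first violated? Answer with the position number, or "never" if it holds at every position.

5

Check (busy → req) ∨ ack at each position in order: 0 ✓, 1 ✓, 2 ✓, 3 ✓, 4 ✓.
At position 5 the labels are {busy}, so (busy → req) ∨ ack is false there. This is the first violation.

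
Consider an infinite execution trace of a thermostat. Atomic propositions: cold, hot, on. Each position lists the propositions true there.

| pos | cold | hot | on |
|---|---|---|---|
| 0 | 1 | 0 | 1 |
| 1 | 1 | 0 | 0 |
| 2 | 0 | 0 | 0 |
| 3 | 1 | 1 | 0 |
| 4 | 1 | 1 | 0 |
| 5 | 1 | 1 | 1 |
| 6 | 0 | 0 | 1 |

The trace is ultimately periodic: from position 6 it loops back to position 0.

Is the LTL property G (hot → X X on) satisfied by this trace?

Yes

hot → X X on holds at every position 0..6, and those are all positions ever visited, so G (hot → X X on) holds.
Positions where hot holds: 3, 4, 5.
Check X X on at each: 3→ok, 4→ok, 5→ok.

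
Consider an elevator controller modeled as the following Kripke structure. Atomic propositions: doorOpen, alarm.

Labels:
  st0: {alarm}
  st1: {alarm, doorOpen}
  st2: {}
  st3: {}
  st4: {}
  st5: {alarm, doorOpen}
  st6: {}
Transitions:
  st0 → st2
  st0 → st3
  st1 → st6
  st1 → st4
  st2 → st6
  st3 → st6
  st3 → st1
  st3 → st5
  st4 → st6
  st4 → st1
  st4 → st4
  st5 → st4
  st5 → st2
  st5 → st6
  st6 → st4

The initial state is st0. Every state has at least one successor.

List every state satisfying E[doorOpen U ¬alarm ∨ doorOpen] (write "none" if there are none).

States satisfying doorOpen: {st1, st5}.
States satisfying ¬alarm ∨ doorOpen: {st1, st2, st3, st4, st5, st6}.
States satisfying E[doorOpen U ¬alarm ∨ doorOpen]: {st1, st2, st3, st4, st5, st6}.

{st1, st2, st3, st4, st5, st6}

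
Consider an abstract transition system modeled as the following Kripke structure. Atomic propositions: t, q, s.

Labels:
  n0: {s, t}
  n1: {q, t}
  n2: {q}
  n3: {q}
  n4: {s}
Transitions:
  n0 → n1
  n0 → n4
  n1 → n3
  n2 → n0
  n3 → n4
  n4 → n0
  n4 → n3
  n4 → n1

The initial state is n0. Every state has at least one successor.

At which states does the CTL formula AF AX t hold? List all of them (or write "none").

States satisfying AX t: {n2}.
States satisfying AF AX t: {n2}.

{n2}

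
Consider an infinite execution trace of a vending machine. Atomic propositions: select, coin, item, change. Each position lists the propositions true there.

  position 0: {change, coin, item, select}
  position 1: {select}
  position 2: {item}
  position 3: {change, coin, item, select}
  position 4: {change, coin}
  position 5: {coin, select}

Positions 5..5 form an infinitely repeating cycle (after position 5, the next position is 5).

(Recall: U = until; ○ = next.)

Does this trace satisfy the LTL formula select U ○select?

Walking from position 0: ○select first holds at position 0, and select holds at every earlier position along the way, so select U ○select holds.

Yes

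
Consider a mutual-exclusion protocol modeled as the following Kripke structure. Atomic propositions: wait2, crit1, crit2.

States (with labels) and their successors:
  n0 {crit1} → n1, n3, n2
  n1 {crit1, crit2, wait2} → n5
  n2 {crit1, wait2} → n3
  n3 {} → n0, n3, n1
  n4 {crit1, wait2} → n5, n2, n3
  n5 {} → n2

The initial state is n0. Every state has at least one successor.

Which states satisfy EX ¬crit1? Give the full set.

States satisfying ¬crit1: {n3, n5}.
States satisfying EX ¬crit1: {n0, n1, n2, n3, n4}.

{n0, n1, n2, n3, n4}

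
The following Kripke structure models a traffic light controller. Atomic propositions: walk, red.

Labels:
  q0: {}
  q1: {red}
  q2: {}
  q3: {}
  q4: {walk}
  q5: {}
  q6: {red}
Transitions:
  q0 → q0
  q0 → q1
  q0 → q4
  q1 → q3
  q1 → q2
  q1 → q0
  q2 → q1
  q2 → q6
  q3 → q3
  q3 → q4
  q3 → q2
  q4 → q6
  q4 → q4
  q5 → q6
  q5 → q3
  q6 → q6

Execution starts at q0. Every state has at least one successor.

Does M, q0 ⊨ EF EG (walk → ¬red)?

States satisfying EG (walk → ¬red): {q0, q1, q2, q3, q4, q5, q6}.
States satisfying EF EG (walk → ¬red): {q0, q1, q2, q3, q4, q5, q6}.
Some path from q0 reaches a state where EG (walk → ¬red) holds.
q0 ∈ Sat(EF EG (walk → ¬red)).

Satisfied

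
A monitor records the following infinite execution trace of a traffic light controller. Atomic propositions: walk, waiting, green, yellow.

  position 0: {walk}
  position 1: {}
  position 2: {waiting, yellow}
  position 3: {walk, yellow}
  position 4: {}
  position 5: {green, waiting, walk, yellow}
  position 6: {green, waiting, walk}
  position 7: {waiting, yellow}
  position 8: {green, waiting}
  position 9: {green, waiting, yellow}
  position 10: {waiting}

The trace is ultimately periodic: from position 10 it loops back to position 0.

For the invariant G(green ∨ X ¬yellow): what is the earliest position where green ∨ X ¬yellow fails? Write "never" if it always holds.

Check green ∨ X ¬yellow at each position in order: 0 ✓.
At position 1 the labels are {} and the next position 2 has {waiting, yellow}, so green ∨ X ¬yellow is false there. This is the first violation.

1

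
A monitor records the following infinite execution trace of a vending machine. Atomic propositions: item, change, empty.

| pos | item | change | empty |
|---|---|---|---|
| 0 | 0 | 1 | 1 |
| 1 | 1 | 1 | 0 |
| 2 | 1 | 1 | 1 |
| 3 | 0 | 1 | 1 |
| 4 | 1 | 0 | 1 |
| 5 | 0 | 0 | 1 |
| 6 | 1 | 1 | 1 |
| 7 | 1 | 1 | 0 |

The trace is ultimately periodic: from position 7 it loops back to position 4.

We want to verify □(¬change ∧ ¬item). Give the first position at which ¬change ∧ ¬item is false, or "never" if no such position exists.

0

At position 0 the labels are {change, empty}, so ¬change ∧ ¬item is false there. This is the first violation.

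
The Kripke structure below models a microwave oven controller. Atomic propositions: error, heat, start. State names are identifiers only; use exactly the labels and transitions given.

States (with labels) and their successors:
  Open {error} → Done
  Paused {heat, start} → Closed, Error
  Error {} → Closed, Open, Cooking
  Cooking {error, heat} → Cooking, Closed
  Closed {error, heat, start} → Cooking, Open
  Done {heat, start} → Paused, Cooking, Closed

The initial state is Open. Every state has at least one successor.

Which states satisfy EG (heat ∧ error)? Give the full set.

{Cooking, Closed}

States satisfying heat ∧ error: {Cooking, Closed}.
States satisfying EG (heat ∧ error): {Cooking, Closed}.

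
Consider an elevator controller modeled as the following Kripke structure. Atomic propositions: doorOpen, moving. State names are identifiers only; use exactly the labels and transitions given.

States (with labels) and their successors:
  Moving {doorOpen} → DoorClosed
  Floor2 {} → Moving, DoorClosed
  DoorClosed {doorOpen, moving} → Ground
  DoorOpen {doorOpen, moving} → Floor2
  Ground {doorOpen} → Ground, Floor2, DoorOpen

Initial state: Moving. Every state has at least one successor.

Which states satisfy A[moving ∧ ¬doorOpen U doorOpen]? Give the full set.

{Moving, DoorClosed, DoorOpen, Ground}

States satisfying moving ∧ ¬doorOpen: ∅.
States satisfying doorOpen: {Moving, DoorClosed, DoorOpen, Ground}.
States satisfying A[moving ∧ ¬doorOpen U doorOpen]: {Moving, DoorClosed, DoorOpen, Ground}.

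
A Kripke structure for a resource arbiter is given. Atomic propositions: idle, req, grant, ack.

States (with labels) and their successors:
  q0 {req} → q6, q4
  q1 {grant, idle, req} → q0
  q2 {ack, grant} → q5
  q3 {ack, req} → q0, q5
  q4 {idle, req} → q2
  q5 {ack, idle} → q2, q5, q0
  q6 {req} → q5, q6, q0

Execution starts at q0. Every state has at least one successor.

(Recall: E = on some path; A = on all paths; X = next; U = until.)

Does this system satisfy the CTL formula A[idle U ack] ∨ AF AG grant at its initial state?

Does not hold

States satisfying idle: {q1, q4, q5}.
States satisfying ack: {q2, q3, q5}.
States satisfying A[idle U ack]: {q2, q3, q4, q5}.
States satisfying AG grant: ∅.
States satisfying AF AG grant: ∅.
States satisfying A[idle U ack] ∨ AF AG grant: {q2, q3, q4, q5}.
q0 ∉ Sat(A[idle U ack] ∨ AF AG grant).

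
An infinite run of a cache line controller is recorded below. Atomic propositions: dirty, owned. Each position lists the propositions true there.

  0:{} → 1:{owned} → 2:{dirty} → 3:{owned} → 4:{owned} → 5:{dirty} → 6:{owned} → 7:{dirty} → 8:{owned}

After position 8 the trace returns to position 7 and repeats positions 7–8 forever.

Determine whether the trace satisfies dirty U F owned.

Satisfied

Walking from position 0: F owned first holds at position 0, and dirty holds at every earlier position along the way, so dirty U F owned holds.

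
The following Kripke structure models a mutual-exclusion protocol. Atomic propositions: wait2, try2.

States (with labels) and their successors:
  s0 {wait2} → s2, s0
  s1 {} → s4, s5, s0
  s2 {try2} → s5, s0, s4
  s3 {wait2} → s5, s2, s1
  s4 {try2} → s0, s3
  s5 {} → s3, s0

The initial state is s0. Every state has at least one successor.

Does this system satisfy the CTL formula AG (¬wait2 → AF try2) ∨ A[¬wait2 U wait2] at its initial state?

States satisfying ¬wait2 → AF try2: {s0, s2, s3, s4}.
States satisfying AG (¬wait2 → AF try2): ∅.
States satisfying ¬wait2: {s1, s2, s4, s5}.
States satisfying wait2: {s0, s3}.
States satisfying A[¬wait2 U wait2]: {s0, s1, s2, s3, s4, s5}.
States satisfying AG (¬wait2 → AF try2) ∨ A[¬wait2 U wait2]: {s0, s1, s2, s3, s4, s5}.
s0 ∈ Sat(AG (¬wait2 → AF try2) ∨ A[¬wait2 U wait2]).

Satisfied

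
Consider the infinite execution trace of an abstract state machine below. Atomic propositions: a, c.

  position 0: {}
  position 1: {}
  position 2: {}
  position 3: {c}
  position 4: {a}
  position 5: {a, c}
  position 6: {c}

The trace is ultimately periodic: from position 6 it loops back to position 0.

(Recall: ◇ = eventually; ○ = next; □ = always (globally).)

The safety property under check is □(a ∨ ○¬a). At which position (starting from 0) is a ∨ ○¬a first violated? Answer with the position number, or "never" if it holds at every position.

3

Check a ∨ ○¬a at each position in order: 0 ✓, 1 ✓, 2 ✓.
At position 3 the labels are {c} and the next position 4 has {a}, so a ∨ ○¬a is false there. This is the first violation.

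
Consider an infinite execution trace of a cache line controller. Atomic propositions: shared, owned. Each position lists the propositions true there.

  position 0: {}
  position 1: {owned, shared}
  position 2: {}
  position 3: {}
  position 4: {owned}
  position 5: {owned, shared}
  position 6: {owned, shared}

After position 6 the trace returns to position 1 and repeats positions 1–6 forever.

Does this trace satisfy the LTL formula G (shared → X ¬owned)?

No

shared → X ¬owned must hold at every position from 0 onward. It fails at position 5, so G (shared → X ¬owned) is false.
Positions where shared holds: 1, 5, 6.
Check X ¬owned at each: 1→ok, 5→fails, 6→fails.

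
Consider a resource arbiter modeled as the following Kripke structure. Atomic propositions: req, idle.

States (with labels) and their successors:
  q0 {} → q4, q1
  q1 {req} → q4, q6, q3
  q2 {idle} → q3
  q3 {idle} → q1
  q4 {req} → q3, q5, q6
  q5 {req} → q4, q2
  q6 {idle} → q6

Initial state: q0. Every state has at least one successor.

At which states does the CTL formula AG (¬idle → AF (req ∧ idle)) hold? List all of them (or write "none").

{q6}

States satisfying ¬idle → AF (req ∧ idle): {q2, q3, q6}.
States satisfying AG (¬idle → AF (req ∧ idle)): {q6}.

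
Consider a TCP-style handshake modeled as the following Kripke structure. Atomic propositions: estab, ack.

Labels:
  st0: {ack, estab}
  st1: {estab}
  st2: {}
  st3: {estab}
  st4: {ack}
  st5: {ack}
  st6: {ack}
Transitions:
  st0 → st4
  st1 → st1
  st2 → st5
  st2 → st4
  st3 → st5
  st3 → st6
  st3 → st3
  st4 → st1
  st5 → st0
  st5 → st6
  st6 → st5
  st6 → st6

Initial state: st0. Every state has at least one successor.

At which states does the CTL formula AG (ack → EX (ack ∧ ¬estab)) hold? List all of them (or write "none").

{st1}

States satisfying ack → EX (ack ∧ ¬estab): {st0, st1, st2, st3, st5, st6}.
States satisfying AG (ack → EX (ack ∧ ¬estab)): {st1}.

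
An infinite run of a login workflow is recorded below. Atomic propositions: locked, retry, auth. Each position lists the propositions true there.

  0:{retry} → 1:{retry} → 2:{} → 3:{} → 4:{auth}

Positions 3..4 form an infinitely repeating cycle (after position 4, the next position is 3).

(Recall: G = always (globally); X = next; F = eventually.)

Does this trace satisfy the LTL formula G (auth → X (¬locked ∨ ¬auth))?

Yes

auth → X (¬locked ∨ ¬auth) holds at every position 0..4, and those are all positions ever visited, so G (auth → X (¬locked ∨ ¬auth)) holds.
Positions where auth holds: 4.
Check X (¬locked ∨ ¬auth) at each: 4→ok.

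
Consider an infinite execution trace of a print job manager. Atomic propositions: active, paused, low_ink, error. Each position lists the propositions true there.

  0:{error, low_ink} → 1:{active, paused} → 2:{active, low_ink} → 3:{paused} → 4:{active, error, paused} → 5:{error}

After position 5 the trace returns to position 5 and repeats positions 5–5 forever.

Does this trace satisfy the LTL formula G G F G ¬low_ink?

G F G ¬low_ink holds at every position 0..5, and those are all positions ever visited, so G G F G ¬low_ink holds.

Satisfied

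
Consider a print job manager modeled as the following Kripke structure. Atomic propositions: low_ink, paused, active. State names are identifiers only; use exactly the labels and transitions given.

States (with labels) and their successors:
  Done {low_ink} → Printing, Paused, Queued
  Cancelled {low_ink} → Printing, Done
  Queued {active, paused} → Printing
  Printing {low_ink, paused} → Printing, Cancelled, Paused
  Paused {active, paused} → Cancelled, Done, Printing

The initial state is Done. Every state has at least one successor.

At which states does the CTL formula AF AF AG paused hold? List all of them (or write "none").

none

States satisfying AF AG paused: ∅.
States satisfying AF AF AG paused: ∅.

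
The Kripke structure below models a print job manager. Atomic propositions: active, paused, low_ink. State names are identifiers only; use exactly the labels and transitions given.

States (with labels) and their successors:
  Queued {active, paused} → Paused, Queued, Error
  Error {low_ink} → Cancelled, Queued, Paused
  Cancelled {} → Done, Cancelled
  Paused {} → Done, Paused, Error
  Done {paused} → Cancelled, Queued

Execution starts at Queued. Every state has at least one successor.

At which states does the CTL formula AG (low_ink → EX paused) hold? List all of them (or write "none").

{Queued, Error, Cancelled, Paused, Done}

States satisfying low_ink → EX paused: {Queued, Error, Cancelled, Paused, Done}.
States satisfying AG (low_ink → EX paused): {Queued, Error, Cancelled, Paused, Done}.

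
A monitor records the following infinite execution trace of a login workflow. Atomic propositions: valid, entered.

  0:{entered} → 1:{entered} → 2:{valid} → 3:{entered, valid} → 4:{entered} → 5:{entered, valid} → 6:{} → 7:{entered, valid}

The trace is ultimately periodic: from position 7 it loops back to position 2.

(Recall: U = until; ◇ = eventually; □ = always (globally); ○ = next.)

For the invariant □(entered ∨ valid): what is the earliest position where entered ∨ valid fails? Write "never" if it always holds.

6

Check entered ∨ valid at each position in order: 0 ✓, 1 ✓, 2 ✓, 3 ✓, 4 ✓, 5 ✓.
At position 6 the labels are {}, so entered ∨ valid is false there. This is the first violation.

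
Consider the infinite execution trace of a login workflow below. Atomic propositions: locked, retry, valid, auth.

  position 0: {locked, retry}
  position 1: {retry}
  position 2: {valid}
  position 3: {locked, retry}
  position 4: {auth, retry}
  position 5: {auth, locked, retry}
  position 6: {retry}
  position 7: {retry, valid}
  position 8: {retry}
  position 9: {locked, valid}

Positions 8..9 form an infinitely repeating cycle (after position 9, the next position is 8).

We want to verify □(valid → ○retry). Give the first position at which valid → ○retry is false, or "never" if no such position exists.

never

valid → ○retry holds at every position 0..9, and those are all the positions the trace ever visits, so the invariant □(valid → ○retry) is never violated.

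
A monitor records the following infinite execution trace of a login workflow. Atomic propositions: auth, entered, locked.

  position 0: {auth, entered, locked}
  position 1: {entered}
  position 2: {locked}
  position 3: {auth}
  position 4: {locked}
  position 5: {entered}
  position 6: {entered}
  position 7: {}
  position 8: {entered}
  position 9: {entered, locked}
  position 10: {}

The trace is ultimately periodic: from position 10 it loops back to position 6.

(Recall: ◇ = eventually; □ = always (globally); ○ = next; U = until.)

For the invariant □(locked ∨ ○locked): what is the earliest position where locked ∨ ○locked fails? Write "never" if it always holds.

5

Check locked ∨ ○locked at each position in order: 0 ✓, 1 ✓, 2 ✓, 3 ✓, 4 ✓.
At position 5 the labels are {entered} and the next position 6 has {entered}, so locked ∨ ○locked is false there. This is the first violation.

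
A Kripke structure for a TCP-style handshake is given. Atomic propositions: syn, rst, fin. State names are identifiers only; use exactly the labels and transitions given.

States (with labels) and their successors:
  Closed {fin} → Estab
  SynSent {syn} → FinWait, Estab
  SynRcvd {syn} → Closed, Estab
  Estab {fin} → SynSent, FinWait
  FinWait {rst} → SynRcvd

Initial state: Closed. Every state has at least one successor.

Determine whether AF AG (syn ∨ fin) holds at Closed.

Violated

States satisfying AG (syn ∨ fin): ∅.
States satisfying AF AG (syn ∨ fin): ∅.
There is a path from Closed along which AG (syn ∨ fin) never holds.
Closed ∉ Sat(AF AG (syn ∨ fin)).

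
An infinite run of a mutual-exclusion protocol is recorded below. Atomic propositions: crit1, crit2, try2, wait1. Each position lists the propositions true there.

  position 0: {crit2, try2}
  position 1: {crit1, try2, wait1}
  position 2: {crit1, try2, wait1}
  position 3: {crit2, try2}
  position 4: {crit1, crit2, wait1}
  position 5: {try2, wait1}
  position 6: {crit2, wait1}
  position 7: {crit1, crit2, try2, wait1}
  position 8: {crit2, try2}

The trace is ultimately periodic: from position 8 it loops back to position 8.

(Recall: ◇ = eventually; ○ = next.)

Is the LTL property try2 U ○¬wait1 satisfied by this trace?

Walking from position 0: ○¬wait1 first holds at position 2, and try2 holds at every earlier position along the way, so try2 U ○¬wait1 holds.

Satisfied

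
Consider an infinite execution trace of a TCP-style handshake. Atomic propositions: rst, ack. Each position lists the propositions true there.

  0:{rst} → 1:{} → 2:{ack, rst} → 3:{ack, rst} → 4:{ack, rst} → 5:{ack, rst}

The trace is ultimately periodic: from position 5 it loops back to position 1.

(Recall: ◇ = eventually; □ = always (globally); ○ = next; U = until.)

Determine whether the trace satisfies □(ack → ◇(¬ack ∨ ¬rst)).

ack → ◇(¬ack ∨ ¬rst) holds at every position 0..5, and those are all positions ever visited, so □(ack → ◇(¬ack ∨ ¬rst)) holds.
Positions where ack holds: 2, 3, 4, 5.
Check ◇(¬ack ∨ ¬rst) at each: 2→ok, 3→ok, 4→ok, 5→ok.

Yes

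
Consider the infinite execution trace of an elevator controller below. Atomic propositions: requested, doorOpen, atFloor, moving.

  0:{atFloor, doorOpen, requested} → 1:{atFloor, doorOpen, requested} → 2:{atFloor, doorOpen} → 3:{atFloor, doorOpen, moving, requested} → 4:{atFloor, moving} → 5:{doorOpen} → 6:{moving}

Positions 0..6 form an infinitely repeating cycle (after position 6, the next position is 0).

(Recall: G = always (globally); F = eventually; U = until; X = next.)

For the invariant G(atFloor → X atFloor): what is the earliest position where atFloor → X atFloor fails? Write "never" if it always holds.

4

Check atFloor → X atFloor at each position in order: 0 ✓, 1 ✓, 2 ✓, 3 ✓.
At position 4 the labels are {atFloor, moving} and the next position 5 has {doorOpen}, so atFloor → X atFloor is false there. This is the first violation.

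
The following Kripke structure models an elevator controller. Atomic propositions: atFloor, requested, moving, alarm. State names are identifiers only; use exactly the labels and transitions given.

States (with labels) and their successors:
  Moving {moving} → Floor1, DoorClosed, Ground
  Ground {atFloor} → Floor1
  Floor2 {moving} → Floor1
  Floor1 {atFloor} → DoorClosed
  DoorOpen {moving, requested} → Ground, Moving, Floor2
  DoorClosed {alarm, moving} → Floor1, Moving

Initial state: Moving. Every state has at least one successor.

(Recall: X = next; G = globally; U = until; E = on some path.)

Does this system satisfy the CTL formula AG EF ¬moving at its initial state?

States satisfying EF ¬moving: {Moving, Ground, Floor2, Floor1, DoorOpen, DoorClosed}.
States satisfying AG EF ¬moving: {Moving, Ground, Floor2, Floor1, DoorOpen, DoorClosed}.
Every state reachable from Moving satisfies EF ¬moving.
Moving ∈ Sat(AG EF ¬moving).

Yes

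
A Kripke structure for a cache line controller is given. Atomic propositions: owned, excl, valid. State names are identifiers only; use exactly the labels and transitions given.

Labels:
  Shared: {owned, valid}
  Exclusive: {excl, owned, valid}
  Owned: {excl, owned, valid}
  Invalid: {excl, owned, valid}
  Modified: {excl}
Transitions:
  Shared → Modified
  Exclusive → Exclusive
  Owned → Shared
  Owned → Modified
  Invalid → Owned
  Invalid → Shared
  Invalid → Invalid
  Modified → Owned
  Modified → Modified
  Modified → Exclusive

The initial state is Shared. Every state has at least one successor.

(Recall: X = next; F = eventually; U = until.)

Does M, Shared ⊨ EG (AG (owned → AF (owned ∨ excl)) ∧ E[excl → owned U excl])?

States satisfying EG (AG (owned → AF (owned ∨ excl)) ∧ E[excl → owned U excl]): {Shared, Exclusive, Owned, Invalid, Modified}.
Shared ∈ Sat(EG (AG (owned → AF (owned ∨ excl)) ∧ E[excl → owned U excl])).

Yes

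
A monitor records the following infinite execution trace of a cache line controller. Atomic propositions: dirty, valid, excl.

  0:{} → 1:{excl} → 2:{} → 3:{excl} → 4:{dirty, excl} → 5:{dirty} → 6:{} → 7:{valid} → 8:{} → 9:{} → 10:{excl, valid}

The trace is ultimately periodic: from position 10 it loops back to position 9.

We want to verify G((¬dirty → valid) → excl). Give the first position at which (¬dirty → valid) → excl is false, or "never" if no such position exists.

5

Check (¬dirty → valid) → excl at each position in order: 0 ✓, 1 ✓, 2 ✓, 3 ✓, 4 ✓.
At position 5 the labels are {dirty}, so (¬dirty → valid) → excl is false there. This is the first violation.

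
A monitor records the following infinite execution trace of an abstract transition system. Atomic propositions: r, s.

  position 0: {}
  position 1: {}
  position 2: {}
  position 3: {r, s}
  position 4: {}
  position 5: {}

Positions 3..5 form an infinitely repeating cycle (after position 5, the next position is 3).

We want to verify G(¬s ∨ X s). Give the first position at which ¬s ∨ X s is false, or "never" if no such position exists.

Check ¬s ∨ X s at each position in order: 0 ✓, 1 ✓, 2 ✓.
At position 3 the labels are {r, s} and the next position 4 has {}, so ¬s ∨ X s is false there. This is the first violation.

3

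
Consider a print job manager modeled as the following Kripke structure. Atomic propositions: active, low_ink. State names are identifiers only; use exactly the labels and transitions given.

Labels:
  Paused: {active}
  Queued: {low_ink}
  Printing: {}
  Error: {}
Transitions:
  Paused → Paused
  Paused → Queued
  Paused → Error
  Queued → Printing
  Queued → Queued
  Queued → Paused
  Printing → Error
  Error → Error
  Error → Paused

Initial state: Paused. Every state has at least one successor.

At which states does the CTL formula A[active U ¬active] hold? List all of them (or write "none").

{Queued, Printing, Error}

States satisfying active: {Paused}.
States satisfying ¬active: {Queued, Printing, Error}.
States satisfying A[active U ¬active]: {Queued, Printing, Error}.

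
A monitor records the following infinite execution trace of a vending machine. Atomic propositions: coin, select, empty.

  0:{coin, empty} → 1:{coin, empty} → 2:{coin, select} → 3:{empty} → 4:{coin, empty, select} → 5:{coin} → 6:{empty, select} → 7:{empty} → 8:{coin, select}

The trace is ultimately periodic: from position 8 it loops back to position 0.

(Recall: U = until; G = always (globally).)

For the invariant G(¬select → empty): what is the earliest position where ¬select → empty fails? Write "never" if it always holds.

5

Check ¬select → empty at each position in order: 0 ✓, 1 ✓, 2 ✓, 3 ✓, 4 ✓.
At position 5 the labels are {coin}, so ¬select → empty is false there. This is the first violation.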